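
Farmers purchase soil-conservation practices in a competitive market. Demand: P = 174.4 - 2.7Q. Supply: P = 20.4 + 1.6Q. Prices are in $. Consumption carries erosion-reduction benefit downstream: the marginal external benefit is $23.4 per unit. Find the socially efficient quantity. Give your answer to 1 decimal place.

Social marginal benefit = demand + MEB = 197.8 - 2.7Q.
Set SMB = MC: 197.8 - 2.7Q = 20.4 + 1.6Q → Q* = 41.2558.

Q* = 41.3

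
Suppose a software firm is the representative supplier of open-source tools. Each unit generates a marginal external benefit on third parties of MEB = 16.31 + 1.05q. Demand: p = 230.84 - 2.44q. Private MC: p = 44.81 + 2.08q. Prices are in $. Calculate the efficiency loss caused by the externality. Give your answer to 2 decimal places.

DWL = $510.55

Market equilibrium (private): 44.81 + 2.08q = 230.84 - 2.44q → q_m = 41.1571.
Social marginal cost = private MC − MEB = 28.50 + 1.03q.
Set SMC = demand: 28.50 + 1.03q = 230.84 - 2.44q → q* = 58.3112.
The loss is the area between SMC and demand from q* to q_m; with linear curves that's a triangle of height MEB(q_m).
DWL = ½ × 17.1541 × 59.5249 = 510.5480.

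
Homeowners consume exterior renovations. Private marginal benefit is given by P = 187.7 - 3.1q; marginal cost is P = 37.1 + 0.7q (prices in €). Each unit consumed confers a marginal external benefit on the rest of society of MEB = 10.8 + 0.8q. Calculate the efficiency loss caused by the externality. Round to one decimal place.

DWL = €301.1

Market equilibrium (private): 37.1 + 0.7q = 187.7 - 3.1q → q_m = 39.6316.
Social marginal benefit = demand + MEB = 198.5 - 2.3q.
Set SMB = MC: 198.5 - 2.3q = 37.1 + 0.7q → q* = 53.8000.
Between q* and q_m the wedge SMB − MC runs linearly from 0 to MEB(q_m), so the loss is a triangle.
DWL = ½ × 14.1684 × 42.5053 = 301.1160.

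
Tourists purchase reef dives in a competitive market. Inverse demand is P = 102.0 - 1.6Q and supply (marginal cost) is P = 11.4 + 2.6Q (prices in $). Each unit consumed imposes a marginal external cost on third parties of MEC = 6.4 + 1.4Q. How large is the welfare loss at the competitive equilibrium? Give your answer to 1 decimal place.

Market equilibrium (private): 11.4 + 2.6Q = 102.0 - 1.6Q → Q_m = 21.5714.
Social marginal benefit = demand − MEC = 95.6 - 3.0Q.
Set SMB = MC: 95.6 - 3.0Q = 11.4 + 2.6Q → Q* = 15.0357.
The welfare-loss triangle has base |Q_m − Q*| and height MEC(Q_m) (the vertical gap between SMB and MC is zero at Q* and MEC at Q_m).
DWL = ½ × 6.5357 × 36.6000 = 119.6033.

DWL = $119.6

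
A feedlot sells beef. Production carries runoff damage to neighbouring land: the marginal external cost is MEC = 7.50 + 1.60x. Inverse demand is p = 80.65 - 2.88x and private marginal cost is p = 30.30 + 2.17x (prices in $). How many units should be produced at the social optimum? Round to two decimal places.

x* = 6.44

Social marginal cost = private MC + MEC = 37.80 + 3.77x.
Set SMC = demand: 37.80 + 3.77x = 80.65 - 2.88x → x* = 6.4436.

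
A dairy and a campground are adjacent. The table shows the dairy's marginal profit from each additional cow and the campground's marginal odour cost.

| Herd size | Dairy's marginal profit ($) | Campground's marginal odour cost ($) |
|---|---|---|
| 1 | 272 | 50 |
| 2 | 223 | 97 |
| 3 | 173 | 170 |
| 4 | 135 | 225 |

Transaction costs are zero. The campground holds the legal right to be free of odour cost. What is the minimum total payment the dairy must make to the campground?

$317

Efficient level: marginal profit ≥ marginal odour cost through level 3, so k* = 3.
With the campground holding the right, the dairy must at least compensate total damage at k*: 50 + 97 + 170 = 317.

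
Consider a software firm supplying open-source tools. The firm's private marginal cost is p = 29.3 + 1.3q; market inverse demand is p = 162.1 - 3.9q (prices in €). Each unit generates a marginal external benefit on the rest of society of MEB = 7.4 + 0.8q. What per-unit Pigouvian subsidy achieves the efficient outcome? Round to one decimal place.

Social marginal cost = private MC − MEB = 21.9 + 0.5q.
Set SMC = demand: 21.9 + 0.5q = 162.1 - 3.9q → q* = 31.8636.
The Pigouvian subsidy equals MEB at q*: 7.4 + 0.8×31.8636 = 32.8909.

subsidy = €32.9 per unit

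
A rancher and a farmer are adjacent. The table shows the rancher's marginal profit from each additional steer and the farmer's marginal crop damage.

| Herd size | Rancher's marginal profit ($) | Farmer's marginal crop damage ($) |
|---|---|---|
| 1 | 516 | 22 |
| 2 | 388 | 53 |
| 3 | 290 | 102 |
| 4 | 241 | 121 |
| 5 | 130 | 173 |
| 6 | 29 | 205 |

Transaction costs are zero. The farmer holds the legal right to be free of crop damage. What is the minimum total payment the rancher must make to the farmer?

$298

Efficient level: marginal profit ≥ marginal crop damage through level 4, so k* = 4.
With the farmer holding the right, the rancher must at least compensate total damage at k*: 22 + 53 + 102 + 121 = 298.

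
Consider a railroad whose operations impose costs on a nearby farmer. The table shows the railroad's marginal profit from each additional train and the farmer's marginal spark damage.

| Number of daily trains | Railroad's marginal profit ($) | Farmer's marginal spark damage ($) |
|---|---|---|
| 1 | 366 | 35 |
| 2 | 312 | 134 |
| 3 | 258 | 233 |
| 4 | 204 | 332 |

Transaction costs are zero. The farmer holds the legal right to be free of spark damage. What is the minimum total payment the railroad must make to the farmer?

$402

Efficient level: marginal profit ≥ marginal spark damage through level 3, so k* = 3.
With the farmer holding the right, the railroad must at least compensate total damage at k*: 35 + 134 + 233 = 402.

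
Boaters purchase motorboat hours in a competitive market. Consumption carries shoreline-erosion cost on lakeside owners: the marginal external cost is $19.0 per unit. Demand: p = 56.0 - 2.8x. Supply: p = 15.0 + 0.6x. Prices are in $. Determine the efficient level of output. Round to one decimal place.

x* = 6.5

Social marginal benefit = demand − MEC = 37.0 - 2.8x.
Set SMB = MC: 37.0 - 2.8x = 15.0 + 0.6x → x* = 6.4706.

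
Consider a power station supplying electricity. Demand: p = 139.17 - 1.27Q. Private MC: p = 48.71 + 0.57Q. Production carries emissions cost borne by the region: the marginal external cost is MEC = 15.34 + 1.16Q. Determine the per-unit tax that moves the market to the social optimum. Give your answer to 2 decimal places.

tax = 44.39 per unit

Social marginal cost = private MC + MEC = 64.05 + 1.73Q.
Set SMC = demand: 64.05 + 1.73Q = 139.17 - 1.27Q → Q* = 25.0400.
The Pigouvian tax equals MEC at Q*: 15.34 + 1.16×25.0400 = 44.3864.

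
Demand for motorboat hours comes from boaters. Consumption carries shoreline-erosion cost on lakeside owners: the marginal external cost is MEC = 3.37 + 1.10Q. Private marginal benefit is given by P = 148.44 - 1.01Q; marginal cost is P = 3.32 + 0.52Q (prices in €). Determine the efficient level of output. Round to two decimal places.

Q* = 53.90

Social marginal benefit = demand − MEC = 145.07 - 2.11Q.
Set SMB = MC: 145.07 - 2.11Q = 3.32 + 0.52Q → Q* = 53.8973.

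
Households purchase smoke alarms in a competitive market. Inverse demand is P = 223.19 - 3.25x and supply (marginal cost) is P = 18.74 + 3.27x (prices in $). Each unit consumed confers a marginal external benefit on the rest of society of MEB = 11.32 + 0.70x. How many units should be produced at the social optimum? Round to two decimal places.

Social marginal benefit = demand + MEB = 234.51 - 2.55x.
Set SMB = MC: 234.51 - 2.55x = 18.74 + 3.27x → x* = 37.0739.

x* = 37.07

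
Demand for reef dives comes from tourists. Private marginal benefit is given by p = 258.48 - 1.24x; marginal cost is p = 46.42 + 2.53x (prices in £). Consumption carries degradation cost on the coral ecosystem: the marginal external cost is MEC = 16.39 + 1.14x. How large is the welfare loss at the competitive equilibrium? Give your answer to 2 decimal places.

DWL = £660.14

Market equilibrium (private): 46.42 + 2.53x = 258.48 - 1.24x → x_m = 56.2493.
Social marginal benefit = demand − MEC = 242.09 - 2.38x.
Set SMB = MC: 242.09 - 2.38x = 46.42 + 2.53x → x* = 39.8513.
The loss is the area between SMB and MC from x* to x_m; with linear curves that's a triangle of height MEC(x_m).
DWL = ½ × 16.3980 × 80.5142 = 660.1359.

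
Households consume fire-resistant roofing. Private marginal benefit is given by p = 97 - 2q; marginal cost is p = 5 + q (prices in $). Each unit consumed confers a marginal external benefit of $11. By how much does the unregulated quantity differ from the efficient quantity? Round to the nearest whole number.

4 units

Market equilibrium (private): 5 + q = 97 - 2q → q_m = 30.6667.
Social marginal benefit = demand + MEB = 108 - 2q.
Set SMB = MC: 108 - 2q = 5 + q → q* = 34.3333.
Gap = |30.6667 − 34.3333| = 3.6666.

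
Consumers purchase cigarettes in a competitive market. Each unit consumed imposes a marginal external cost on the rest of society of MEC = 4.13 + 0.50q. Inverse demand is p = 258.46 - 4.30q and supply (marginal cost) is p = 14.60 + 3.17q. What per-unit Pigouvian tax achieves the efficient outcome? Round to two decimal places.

Social marginal benefit = demand − MEC = 254.33 - 4.80q.
Set SMB = MC: 254.33 - 4.80q = 14.60 + 3.17q → q* = 30.0790.
The Pigouvian tax equals MEC at q*: 4.13 + 0.50×30.0790 = 19.1695.

tax = 19.17 per unit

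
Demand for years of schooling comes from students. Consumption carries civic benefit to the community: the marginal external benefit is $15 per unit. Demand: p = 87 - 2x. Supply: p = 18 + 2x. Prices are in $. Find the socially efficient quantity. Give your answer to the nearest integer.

x* = 21

Social marginal benefit = demand + MEB = 102 - 2x.
Set SMB = MC: 102 - 2x = 18 + 2x → x* = 21.0000.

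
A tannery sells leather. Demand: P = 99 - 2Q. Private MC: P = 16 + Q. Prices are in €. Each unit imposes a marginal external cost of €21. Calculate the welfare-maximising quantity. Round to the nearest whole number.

Q* = 21

Social marginal cost = private MC + MEC = 37 + Q.
Set SMC = demand: 37 + Q = 99 - 2Q → Q* = 20.6667.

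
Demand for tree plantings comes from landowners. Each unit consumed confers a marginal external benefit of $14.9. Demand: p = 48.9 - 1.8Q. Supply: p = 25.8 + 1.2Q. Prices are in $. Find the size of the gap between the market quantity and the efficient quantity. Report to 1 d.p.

5.0 units

Market equilibrium (private): 25.8 + 1.2Q = 48.9 - 1.8Q → Q_m = 7.7000.
Social marginal benefit = demand + MEB = 63.8 - 1.8Q.
Set SMB = MC: 63.8 - 1.8Q = 25.8 + 1.2Q → Q* = 12.6667.
Gap = |7.7000 − 12.6667| = 4.9667.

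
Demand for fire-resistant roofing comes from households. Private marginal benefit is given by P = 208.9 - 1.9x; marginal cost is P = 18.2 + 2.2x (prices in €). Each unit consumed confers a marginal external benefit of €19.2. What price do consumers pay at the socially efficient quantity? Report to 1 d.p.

P = €111.6

Social marginal benefit = demand + MEB = 228.1 - 1.9x.
Set SMB = MC: 228.1 - 1.9x = 18.2 + 2.2x → x* = 51.1951.
Consumer price on the demand curve at x*: 208.9 − 1.9×51.1951 = 111.6293.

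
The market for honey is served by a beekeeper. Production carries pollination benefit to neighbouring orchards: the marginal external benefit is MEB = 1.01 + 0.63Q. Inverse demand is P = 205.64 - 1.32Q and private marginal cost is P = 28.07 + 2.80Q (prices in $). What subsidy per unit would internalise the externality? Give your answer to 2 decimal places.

subsidy = $33.25 per unit

Social marginal cost = private MC − MEB = 27.06 + 2.17Q.
Set SMC = demand: 27.06 + 2.17Q = 205.64 - 1.32Q → Q* = 51.1691.
The Pigouvian subsidy equals MEB at Q*: 1.01 + 0.63×51.1691 = 33.2465.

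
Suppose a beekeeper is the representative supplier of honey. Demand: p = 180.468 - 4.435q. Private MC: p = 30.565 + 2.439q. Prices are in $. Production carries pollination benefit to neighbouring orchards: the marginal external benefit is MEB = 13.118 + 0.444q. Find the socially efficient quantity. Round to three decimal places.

Social marginal cost = private MC − MEB = 17.447 + 1.995q.
Set SMC = demand: 17.447 + 1.995q = 180.468 - 4.435q → q* = 25.3532.

q* = 25.353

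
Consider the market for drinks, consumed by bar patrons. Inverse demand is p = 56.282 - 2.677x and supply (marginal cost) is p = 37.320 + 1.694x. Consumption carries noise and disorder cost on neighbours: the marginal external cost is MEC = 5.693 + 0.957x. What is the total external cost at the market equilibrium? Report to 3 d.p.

33.702

Market equilibrium (private): 37.320 + 1.694x = 56.282 - 2.677x → x_m = 4.3381.
Total external cost = ∫₀^{x_m} (5.693 + 0.957x) dx = 5.693×4.3381 + ½×0.957×4.3381² = 33.7017.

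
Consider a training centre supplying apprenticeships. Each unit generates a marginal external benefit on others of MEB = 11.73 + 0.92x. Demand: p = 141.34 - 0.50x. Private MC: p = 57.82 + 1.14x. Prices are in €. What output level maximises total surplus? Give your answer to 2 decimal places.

Social marginal cost = private MC − MEB = 46.09 + 0.22x.
Set SMC = demand: 46.09 + 0.22x = 141.34 - 0.50x → x* = 132.2917.

x* = 132.29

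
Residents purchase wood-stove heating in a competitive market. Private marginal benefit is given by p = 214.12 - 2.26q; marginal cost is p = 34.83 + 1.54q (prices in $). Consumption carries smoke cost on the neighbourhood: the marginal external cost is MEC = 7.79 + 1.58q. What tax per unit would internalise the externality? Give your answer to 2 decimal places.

Social marginal benefit = demand − MEC = 206.33 - 3.84q.
Set SMB = MC: 206.33 - 3.84q = 34.83 + 1.54q → q* = 31.8773.
The Pigouvian tax equals MEC at q*: 7.79 + 1.58×31.8773 = 58.1561.

tax = $58.16 per unit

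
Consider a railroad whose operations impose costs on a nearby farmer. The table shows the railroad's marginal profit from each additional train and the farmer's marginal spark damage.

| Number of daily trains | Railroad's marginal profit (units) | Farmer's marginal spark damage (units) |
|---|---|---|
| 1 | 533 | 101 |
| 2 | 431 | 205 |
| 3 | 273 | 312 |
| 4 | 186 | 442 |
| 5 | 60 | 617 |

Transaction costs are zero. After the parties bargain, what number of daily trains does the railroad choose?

2

Bargaining reaches the level where marginal profit last exceeds marginal spark damage.
That holds through level 2 (431 ≥ 205) but not at 3 (273 < 312).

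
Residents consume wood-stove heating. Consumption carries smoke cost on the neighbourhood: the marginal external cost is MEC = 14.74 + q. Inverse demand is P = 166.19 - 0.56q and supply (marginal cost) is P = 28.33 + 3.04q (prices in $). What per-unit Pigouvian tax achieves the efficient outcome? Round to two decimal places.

Social marginal benefit = demand − MEC = 151.45 - 1.56q.
Set SMB = MC: 151.45 - 1.56q = 28.33 + 3.04q → q* = 26.7652.
The Pigouvian tax equals MEC at q*: 14.74 + 1.00×26.7652 = 41.5052.

tax = $41.51 per unit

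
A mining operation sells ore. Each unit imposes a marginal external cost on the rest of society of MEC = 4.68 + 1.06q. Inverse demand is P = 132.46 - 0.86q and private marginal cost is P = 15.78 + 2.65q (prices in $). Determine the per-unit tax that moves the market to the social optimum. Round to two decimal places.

tax = $30.66 per unit

Social marginal cost = private MC + MEC = 20.46 + 3.71q.
Set SMC = demand: 20.46 + 3.71q = 132.46 - 0.86q → q* = 24.5077.
The Pigouvian tax equals MEC at q*: 4.68 + 1.06×24.5077 = 30.6582.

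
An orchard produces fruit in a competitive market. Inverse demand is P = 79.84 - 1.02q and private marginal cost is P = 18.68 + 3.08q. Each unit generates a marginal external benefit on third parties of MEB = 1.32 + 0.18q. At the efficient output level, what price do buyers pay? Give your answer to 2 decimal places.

P = 63.58

Social marginal cost = private MC − MEB = 17.36 + 2.90q.
Set SMC = demand: 17.36 + 2.90q = 79.84 - 1.02q → q* = 15.9388.
Consumer price on the demand curve at q*: 79.84 − 1.02×15.9388 = 63.5824.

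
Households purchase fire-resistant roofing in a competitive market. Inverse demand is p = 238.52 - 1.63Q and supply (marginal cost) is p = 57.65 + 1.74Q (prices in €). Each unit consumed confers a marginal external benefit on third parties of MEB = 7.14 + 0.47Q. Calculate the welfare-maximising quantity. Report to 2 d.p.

Social marginal benefit = demand + MEB = 245.66 - 1.16Q.
Set SMB = MC: 245.66 - 1.16Q = 57.65 + 1.74Q → Q* = 64.8310.

Q* = 64.83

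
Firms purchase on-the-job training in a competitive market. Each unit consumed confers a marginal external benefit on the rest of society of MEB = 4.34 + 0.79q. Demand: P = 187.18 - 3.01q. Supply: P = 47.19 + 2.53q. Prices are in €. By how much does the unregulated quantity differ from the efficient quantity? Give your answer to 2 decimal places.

Market equilibrium (private): 47.19 + 2.53q = 187.18 - 3.01q → q_m = 25.2690.
Social marginal benefit = demand + MEB = 191.52 - 2.22q.
Set SMB = MC: 191.52 - 2.22q = 47.19 + 2.53q → q* = 30.3853.
Gap = |25.2690 − 30.3853| = 5.1163.

5.12 units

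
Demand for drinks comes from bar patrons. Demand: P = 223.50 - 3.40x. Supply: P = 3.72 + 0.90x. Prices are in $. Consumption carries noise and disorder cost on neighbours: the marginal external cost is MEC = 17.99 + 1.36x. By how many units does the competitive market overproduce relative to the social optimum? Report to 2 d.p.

15.46 units

Market equilibrium (private): 3.72 + 0.90x = 223.50 - 3.40x → x_m = 51.1116.
Social marginal benefit = demand − MEC = 205.51 - 4.76x.
Set SMB = MC: 205.51 - 4.76x = 3.72 + 0.90x → x* = 35.6519.
Gap = |51.1116 − 35.6519| = 15.4597.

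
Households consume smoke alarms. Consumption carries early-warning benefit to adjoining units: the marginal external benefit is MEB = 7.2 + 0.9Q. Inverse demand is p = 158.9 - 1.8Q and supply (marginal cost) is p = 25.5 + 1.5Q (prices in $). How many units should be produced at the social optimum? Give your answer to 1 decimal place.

Q* = 58.6

Social marginal benefit = demand + MEB = 166.1 - 0.9Q.
Set SMB = MC: 166.1 - 0.9Q = 25.5 + 1.5Q → Q* = 58.5833.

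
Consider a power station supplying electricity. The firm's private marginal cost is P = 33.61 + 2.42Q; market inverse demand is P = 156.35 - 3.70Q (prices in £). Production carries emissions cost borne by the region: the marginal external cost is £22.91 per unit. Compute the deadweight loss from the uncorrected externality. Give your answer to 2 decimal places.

DWL = £42.88

Market equilibrium (private): 33.61 + 2.42Q = 156.35 - 3.70Q → Q_m = 20.0556.
Social marginal cost = private MC + MEC = 56.52 + 2.42Q.
Set SMC = demand: 56.52 + 2.42Q = 156.35 - 3.70Q → Q* = 16.3121.
Height of the DWL triangle at Q_m is SMC(Q_m) − demand(Q_m) = MEC(Q_m) = 22.9100.
DWL = ½ × 3.7435 × 22.9100 = 42.8818.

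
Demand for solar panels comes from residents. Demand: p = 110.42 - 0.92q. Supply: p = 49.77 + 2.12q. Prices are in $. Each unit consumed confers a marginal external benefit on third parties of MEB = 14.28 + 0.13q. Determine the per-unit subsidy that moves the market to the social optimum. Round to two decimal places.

subsidy = $17.63 per unit

Social marginal benefit = demand + MEB = 124.70 - 0.79q.
Set SMB = MC: 124.70 - 0.79q = 49.77 + 2.12q → q* = 25.7491.
The Pigouvian subsidy equals MEB at q*: 14.28 + 0.13×25.7491 = 17.6274.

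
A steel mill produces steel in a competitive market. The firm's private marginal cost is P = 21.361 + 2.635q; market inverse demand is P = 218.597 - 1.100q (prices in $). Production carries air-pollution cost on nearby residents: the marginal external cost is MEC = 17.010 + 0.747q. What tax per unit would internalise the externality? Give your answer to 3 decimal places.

Social marginal cost = private MC + MEC = 38.371 + 3.382q.
Set SMC = demand: 38.371 + 3.382q = 218.597 - 1.100q → q* = 40.2111.
The Pigouvian tax equals MEC at q*: 17.010 + 0.747×40.2111 = 47.0477.

tax = $47.048 per unit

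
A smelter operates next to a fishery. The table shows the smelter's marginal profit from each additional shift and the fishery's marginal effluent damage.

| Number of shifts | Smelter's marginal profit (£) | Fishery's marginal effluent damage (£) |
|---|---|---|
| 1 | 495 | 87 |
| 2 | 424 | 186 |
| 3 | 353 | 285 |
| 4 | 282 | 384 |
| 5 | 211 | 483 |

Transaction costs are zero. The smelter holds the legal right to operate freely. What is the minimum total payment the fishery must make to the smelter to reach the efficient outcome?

Left alone the smelter would choose level 5 (marginal profit stays positive).
Efficient level: k* = 3 (marginal profit ≥ marginal effluent damage through 3).
The fishery must at least cover the smelter's forgone profit from cutting 5→3: 282 + 211 = 493.

£493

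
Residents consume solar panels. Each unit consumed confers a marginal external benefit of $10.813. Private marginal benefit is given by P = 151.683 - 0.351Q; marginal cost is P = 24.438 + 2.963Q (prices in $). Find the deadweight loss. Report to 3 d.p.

DWL = $17.640

Market equilibrium (private): 24.438 + 2.963Q = 151.683 - 0.351Q → Q_m = 38.3962.
Social marginal benefit = demand + MEB = 162.496 - 0.351Q.
Set SMB = MC: 162.496 - 0.351Q = 24.438 + 2.963Q → Q* = 41.6590.
Height of the DWL triangle at Q_m is SMB(Q_m) − MC(Q_m) = MEB(Q_m) = 10.8130.
DWL = ½ × 3.2628 × 10.8130 = 17.6403.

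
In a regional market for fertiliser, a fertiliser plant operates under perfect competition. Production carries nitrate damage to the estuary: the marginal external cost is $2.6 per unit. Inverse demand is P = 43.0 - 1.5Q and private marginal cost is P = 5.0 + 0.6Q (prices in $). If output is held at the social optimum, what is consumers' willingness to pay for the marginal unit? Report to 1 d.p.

P = $17.7

Social marginal cost = private MC + MEC = 7.6 + 0.6Q.
Set SMC = demand: 7.6 + 0.6Q = 43.0 - 1.5Q → Q* = 16.8571.
Consumer price on the demand curve at Q*: 43.0 − 1.5×16.8571 = 17.7144.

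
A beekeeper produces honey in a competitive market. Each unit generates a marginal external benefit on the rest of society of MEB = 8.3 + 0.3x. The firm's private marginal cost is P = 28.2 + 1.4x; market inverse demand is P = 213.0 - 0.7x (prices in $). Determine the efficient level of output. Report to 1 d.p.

x* = 107.3

Social marginal cost = private MC − MEB = 19.9 + 1.1x.
Set SMC = demand: 19.9 + 1.1x = 213.0 - 0.7x → x* = 107.2778.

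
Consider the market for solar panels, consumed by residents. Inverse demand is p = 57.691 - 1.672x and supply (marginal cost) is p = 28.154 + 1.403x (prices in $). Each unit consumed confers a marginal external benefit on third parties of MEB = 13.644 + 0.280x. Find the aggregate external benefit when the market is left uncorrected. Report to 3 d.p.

$143.975

Market equilibrium (private): 28.154 + 1.403x = 57.691 - 1.672x → x_m = 9.6055.
Total external benefit = ∫₀^{x_m} (13.644 + 0.280x) dx = 13.644×9.6055 + ½×0.280×9.6055² = 143.9746.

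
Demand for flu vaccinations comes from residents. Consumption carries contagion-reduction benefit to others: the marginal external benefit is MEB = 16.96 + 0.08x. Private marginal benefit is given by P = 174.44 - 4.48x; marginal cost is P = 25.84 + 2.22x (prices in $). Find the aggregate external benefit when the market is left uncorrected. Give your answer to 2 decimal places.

$395.83

Market equilibrium (private): 25.84 + 2.22x = 174.44 - 4.48x → x_m = 22.1791.
Total external benefit = ∫₀^{x_m} (16.96 + 0.08x) dx = 16.96×22.1791 + ½×0.08×22.1791² = 395.8340.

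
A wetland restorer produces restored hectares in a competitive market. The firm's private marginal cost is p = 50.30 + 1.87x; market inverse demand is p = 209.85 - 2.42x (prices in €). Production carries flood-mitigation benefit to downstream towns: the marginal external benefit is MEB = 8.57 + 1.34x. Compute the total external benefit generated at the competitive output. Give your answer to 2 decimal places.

Market equilibrium (private): 50.30 + 1.87x = 209.85 - 2.42x → x_m = 37.1911.
Total external benefit = ∫₀^{x_m} (8.57 + 1.34x) dx = 8.57×37.1911 + ½×1.34×37.1911² = 1245.4569.

€1245.46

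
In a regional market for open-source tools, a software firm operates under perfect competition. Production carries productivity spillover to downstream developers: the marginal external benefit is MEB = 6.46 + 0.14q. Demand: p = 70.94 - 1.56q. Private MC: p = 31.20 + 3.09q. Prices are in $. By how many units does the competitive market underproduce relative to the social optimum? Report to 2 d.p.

Market equilibrium (private): 31.20 + 3.09q = 70.94 - 1.56q → q_m = 8.5462.
Social marginal cost = private MC − MEB = 24.74 + 2.95q.
Set SMC = demand: 24.74 + 2.95q = 70.94 - 1.56q → q* = 10.2439.
Gap = |8.5462 − 10.2439| = 1.6977.

1.70 units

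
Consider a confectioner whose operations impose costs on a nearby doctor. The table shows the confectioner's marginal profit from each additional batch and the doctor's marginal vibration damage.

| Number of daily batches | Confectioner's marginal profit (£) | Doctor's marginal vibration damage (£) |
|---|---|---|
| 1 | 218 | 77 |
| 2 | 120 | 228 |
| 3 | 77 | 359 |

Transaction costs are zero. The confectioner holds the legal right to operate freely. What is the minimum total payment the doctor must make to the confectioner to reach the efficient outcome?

Left alone the confectioner would choose level 3 (marginal profit stays positive).
Efficient level: k* = 1 (marginal profit ≥ marginal vibration damage through 1).
The doctor must at least cover the confectioner's forgone profit from cutting 3→1: 120 + 77 = 197.

£197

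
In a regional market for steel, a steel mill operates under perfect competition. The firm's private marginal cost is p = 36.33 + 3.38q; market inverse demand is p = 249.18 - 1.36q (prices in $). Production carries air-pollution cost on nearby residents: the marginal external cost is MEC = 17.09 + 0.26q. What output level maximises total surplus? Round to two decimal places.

Social marginal cost = private MC + MEC = 53.42 + 3.64q.
Set SMC = demand: 53.42 + 3.64q = 249.18 - 1.36q → q* = 39.1520.

q* = 39.15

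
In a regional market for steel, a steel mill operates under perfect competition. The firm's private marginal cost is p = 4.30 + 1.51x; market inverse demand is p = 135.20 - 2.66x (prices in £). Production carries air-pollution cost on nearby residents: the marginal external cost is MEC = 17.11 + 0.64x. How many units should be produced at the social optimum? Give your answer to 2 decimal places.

x* = 23.66

Social marginal cost = private MC + MEC = 21.41 + 2.15x.
Set SMC = demand: 21.41 + 2.15x = 135.20 - 2.66x → x* = 23.6570.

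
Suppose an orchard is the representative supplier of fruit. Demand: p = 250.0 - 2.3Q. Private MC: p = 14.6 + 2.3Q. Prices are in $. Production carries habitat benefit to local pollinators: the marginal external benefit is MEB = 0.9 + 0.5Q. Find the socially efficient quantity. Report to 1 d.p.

Social marginal cost = private MC − MEB = 13.7 + 1.8Q.
Set SMC = demand: 13.7 + 1.8Q = 250.0 - 2.3Q → Q* = 57.6341.

Q* = 57.6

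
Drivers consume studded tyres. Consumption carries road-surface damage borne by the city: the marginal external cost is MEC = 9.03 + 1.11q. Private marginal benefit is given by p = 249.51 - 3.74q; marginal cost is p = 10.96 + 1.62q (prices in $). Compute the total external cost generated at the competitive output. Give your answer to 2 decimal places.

$1501.20

Market equilibrium (private): 10.96 + 1.62q = 249.51 - 3.74q → q_m = 44.5056.
Total external cost = ∫₀^{q_m} (9.03 + 1.11q) dq = 9.03×44.5056 + ½×1.11×44.5056² = 1501.2009.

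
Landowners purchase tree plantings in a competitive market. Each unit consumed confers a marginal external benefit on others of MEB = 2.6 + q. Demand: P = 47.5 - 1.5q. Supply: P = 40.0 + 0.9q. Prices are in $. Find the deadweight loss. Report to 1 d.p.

Market equilibrium (private): 40.0 + 0.9q = 47.5 - 1.5q → q_m = 3.1250.
Social marginal benefit = demand + MEB = 50.1 - 0.5q.
Set SMB = MC: 50.1 - 0.5q = 40.0 + 0.9q → q* = 7.2143.
The loss is the area between SMB and MC from q* to q_m; with linear curves that's a triangle of height MEB(q_m).
DWL = ½ × 4.0893 × 5.7250 = 11.7056.

DWL = $11.7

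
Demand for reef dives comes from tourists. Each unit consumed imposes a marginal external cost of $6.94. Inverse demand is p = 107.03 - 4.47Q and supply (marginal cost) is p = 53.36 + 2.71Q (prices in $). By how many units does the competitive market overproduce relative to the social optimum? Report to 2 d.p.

Market equilibrium (private): 53.36 + 2.71Q = 107.03 - 4.47Q → Q_m = 7.4749.
Social marginal benefit = demand − MEC = 100.09 - 4.47Q.
Set SMB = MC: 100.09 - 4.47Q = 53.36 + 2.71Q → Q* = 6.5084.
Gap = |7.4749 − 6.5084| = 0.9665.

0.97 units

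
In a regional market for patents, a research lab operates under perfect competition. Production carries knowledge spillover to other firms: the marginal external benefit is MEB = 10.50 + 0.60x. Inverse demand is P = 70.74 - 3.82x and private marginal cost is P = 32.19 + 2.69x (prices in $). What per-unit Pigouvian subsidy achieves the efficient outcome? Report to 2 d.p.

subsidy = $15.48 per unit

Social marginal cost = private MC − MEB = 21.69 + 2.09x.
Set SMC = demand: 21.69 + 2.09x = 70.74 - 3.82x → x* = 8.2995.
The Pigouvian subsidy equals MEB at x*: 10.50 + 0.60×8.2995 = 15.4797.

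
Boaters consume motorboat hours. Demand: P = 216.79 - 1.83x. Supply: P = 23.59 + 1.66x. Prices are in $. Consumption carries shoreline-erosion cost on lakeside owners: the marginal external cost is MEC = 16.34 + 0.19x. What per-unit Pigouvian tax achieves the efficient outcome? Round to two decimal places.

Social marginal benefit = demand − MEC = 200.45 - 2.02x.
Set SMB = MC: 200.45 - 2.02x = 23.59 + 1.66x → x* = 48.0598.
The Pigouvian tax equals MEC at x*: 16.34 + 0.19×48.0598 = 25.4714.

tax = $25.47 per unit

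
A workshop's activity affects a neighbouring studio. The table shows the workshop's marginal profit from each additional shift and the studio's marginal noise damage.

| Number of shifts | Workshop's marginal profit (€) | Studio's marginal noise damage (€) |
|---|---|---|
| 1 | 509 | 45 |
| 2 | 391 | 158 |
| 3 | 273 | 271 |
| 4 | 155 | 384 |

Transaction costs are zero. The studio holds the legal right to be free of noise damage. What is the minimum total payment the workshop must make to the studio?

€474

Efficient level: marginal profit ≥ marginal noise damage through level 3, so k* = 3.
With the studio holding the right, the workshop must at least compensate total damage at k*: 45 + 158 + 271 = 474.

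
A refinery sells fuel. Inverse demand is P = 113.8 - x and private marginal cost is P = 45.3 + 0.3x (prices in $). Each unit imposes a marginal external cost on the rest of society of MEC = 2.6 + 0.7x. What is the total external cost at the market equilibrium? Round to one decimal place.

$1108.8

Market equilibrium (private): 45.3 + 0.3x = 113.8 - x → x_m = 52.6923.
Total external cost = ∫₀^{x_m} (2.6 + 0.7x) dx = 2.6×52.6923 + ½×0.7×52.6923² = 1108.7674.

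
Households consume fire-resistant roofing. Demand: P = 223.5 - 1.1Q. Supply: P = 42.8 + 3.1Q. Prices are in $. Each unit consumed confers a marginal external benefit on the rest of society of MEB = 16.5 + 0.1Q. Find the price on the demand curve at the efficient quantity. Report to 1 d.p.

P = $170.6

Social marginal benefit = demand + MEB = 240.0 - Q.
Set SMB = MC: 240.0 - Q = 42.8 + 3.1Q → Q* = 48.0976.
Consumer price on the demand curve at Q*: 223.5 − 1.1×48.0976 = 170.5926.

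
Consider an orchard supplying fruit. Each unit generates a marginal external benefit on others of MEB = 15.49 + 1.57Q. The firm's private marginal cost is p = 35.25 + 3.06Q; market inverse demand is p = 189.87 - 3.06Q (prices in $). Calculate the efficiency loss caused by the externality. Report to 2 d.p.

Market equilibrium (private): 35.25 + 3.06Q = 189.87 - 3.06Q → Q_m = 25.2647.
Social marginal cost = private MC − MEB = 19.76 + 1.49Q.
Set SMC = demand: 19.76 + 1.49Q = 189.87 - 3.06Q → Q* = 37.3868.
The welfare-loss triangle has base |Q_m − Q*| and height MEB(Q_m) (the vertical gap between SMC and demand is zero at Q* and MEB at Q_m).
DWL = ½ × 12.1221 × 55.1556 = 334.3008.

DWL = $334.30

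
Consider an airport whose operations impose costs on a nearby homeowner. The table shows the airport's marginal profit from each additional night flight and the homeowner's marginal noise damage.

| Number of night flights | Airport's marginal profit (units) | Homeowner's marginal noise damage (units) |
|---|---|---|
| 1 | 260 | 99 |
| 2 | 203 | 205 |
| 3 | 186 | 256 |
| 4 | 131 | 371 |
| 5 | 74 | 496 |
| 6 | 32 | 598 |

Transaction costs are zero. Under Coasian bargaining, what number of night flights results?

1

Bargaining reaches the level where marginal profit last exceeds marginal noise damage.
That holds through level 1 (260 ≥ 99) but not at 2 (203 < 205).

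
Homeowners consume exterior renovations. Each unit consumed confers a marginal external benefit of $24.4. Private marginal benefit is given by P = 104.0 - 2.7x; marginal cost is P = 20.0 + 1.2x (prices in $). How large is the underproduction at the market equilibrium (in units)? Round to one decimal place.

6.3 units

Market equilibrium (private): 20.0 + 1.2x = 104.0 - 2.7x → x_m = 21.5385.
Social marginal benefit = demand + MEB = 128.4 - 2.7x.
Set SMB = MC: 128.4 - 2.7x = 20.0 + 1.2x → x* = 27.7949.
Gap = |21.5385 − 27.7949| = 6.2564.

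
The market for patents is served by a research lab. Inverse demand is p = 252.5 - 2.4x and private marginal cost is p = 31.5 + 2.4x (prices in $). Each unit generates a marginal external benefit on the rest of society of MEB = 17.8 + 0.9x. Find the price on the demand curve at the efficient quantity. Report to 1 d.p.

Social marginal cost = private MC − MEB = 13.7 + 1.5x.
Set SMC = demand: 13.7 + 1.5x = 252.5 - 2.4x → x* = 61.2308.
Consumer price on the demand curve at x*: 252.5 − 2.4×61.2308 = 105.5461.

P = $105.5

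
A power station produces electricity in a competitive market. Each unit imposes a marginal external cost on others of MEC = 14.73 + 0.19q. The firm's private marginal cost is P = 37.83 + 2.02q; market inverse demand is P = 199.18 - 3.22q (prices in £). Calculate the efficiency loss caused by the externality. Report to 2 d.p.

Market equilibrium (private): 37.83 + 2.02q = 199.18 - 3.22q → q_m = 30.7920.
Social marginal cost = private MC + MEC = 52.56 + 2.21q.
Set SMC = demand: 52.56 + 2.21q = 199.18 - 3.22q → q* = 27.0018.
The welfare-loss triangle has base |q_m − q*| and height MEC(q_m) (the vertical gap between SMC and demand is zero at q* and MEC at q_m).
DWL = ½ × 3.7902 × 20.5805 = 39.0021.

DWL = £39.00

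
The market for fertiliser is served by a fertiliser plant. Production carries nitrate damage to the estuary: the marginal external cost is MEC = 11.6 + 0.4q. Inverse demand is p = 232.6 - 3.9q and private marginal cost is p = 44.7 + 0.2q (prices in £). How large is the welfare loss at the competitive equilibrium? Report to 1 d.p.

Market equilibrium (private): 44.7 + 0.2q = 232.6 - 3.9q → q_m = 45.8293.
Social marginal cost = private MC + MEC = 56.3 + 0.6q.
Set SMC = demand: 56.3 + 0.6q = 232.6 - 3.9q → q* = 39.1778.
The loss is the area between SMC and demand from q* to q_m; with linear curves that's a triangle of height MEC(q_m).
DWL = ½ × 6.6515 × 29.9317 = 99.5454.

DWL = £99.5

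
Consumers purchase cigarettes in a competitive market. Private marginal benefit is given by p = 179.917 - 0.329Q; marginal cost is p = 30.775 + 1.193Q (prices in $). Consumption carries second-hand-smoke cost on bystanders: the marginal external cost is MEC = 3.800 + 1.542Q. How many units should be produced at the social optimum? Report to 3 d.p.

Q* = 47.435

Social marginal benefit = demand − MEC = 176.117 - 1.871Q.
Set SMB = MC: 176.117 - 1.871Q = 30.775 + 1.193Q → Q* = 47.4354.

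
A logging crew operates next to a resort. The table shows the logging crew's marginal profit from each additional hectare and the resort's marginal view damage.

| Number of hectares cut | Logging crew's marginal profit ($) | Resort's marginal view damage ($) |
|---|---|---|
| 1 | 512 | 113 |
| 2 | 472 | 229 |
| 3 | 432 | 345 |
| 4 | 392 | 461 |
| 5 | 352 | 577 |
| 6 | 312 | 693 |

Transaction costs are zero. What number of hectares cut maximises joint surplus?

3

Bargaining reaches the level where marginal profit last exceeds marginal view damage.
That holds through level 3 (432 ≥ 345) but not at 4 (392 < 461).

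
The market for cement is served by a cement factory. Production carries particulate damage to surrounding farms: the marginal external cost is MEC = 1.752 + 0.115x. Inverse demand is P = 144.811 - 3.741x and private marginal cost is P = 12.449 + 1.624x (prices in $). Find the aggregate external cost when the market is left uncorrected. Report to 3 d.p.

Market equilibrium (private): 12.449 + 1.624x = 144.811 - 3.741x → x_m = 24.6714.
Total external cost = ∫₀^{x_m} (1.752 + 0.115x) dx = 1.752×24.6714 + ½×0.115×24.6714² = 78.2233.

$78.223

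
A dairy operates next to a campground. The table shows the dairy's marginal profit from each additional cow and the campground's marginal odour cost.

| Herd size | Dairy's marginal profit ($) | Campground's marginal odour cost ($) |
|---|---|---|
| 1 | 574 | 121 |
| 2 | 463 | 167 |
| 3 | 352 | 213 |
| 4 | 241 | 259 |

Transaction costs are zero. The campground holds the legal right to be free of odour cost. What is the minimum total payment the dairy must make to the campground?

$501

Efficient level: marginal profit ≥ marginal odour cost through level 3, so k* = 3.
With the campground holding the right, the dairy must at least compensate total damage at k*: 121 + 167 + 213 = 501.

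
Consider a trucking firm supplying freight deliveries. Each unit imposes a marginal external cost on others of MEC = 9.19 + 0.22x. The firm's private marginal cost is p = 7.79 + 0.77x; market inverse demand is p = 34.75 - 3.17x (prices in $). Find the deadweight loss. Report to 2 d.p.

Market equilibrium (private): 7.79 + 0.77x = 34.75 - 3.17x → x_m = 6.8426.
Social marginal cost = private MC + MEC = 16.98 + 0.99x.
Set SMC = demand: 16.98 + 0.99x = 34.75 - 3.17x → x* = 4.2716.
The loss is the area between SMC and demand from x* to x_m; with linear curves that's a triangle of height MEC(x_m).
DWL = ½ × 2.5710 × 10.6954 = 13.7489.

DWL = $13.75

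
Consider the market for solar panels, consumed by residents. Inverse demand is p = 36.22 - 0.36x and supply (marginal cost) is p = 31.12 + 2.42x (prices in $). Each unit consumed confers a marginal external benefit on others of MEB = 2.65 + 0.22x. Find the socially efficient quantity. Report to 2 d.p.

Social marginal benefit = demand + MEB = 38.87 - 0.14x.
Set SMB = MC: 38.87 - 0.14x = 31.12 + 2.42x → x* = 3.0273.

x* = 3.03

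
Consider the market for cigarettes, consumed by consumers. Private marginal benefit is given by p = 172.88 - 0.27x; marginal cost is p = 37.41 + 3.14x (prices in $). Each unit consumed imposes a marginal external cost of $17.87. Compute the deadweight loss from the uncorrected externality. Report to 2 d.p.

DWL = $46.82

Market equilibrium (private): 37.41 + 3.14x = 172.88 - 0.27x → x_m = 39.7273.
Social marginal benefit = demand − MEC = 155.01 - 0.27x.
Set SMB = MC: 155.01 - 0.27x = 37.41 + 3.14x → x* = 34.4868.
Between x* and x_m the wedge MC − SMB runs linearly from 0 to MEC(x_m), so the loss is a triangle.
DWL = ½ × 5.2405 × 17.8700 = 46.8239.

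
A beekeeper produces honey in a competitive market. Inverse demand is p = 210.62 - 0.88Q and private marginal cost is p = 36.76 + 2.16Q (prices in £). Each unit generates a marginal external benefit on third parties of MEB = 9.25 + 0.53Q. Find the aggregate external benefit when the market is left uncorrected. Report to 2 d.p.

Market equilibrium (private): 36.76 + 2.16Q = 210.62 - 0.88Q → Q_m = 57.1908.
Total external benefit = ∫₀^{Q_m} (9.25 + 0.53Q) dQ = 9.25×57.1908 + ½×0.53×57.1908² = 1395.7736.

£1395.77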